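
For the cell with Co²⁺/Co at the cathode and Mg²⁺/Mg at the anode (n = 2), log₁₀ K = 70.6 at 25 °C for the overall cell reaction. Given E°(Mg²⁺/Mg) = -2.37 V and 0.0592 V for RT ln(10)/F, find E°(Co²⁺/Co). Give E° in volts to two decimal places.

-0.28 V

E°cell = (0.0592/n)·log K = (0.0592/2)(70.6) = +2.090 V.
Since Co²⁺/Co is the cathode and Mg²⁺/Mg the anode, E°cell = E°(Co²⁺/Co) − E°(Mg²⁺/Mg).
So E°(Co²⁺/Co) = E°cell + E°(Mg²⁺/Mg) = +2.090 + (-2.37) = -0.28 V.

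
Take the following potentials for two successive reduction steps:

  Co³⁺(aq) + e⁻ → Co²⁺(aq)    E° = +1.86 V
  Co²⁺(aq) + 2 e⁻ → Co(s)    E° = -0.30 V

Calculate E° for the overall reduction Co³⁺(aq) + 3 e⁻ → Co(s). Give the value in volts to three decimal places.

Adding the free-energy changes (−nFE°) of the two steps gives −n₃FE°₃ = −n₁FE°₁ − n₂FE°₂.
E°₃ = (1×+1.86 + 2×-0.30) / 3 = (+1.260) / 3 = +0.420 V.

+0.420 V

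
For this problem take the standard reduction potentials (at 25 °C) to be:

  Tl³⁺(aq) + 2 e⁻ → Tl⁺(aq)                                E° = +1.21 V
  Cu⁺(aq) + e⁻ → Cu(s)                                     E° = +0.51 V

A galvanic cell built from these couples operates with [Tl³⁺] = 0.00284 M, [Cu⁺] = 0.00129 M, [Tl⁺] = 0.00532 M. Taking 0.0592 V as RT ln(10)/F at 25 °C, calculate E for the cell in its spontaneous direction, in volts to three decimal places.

Tl³⁺/Tl⁺ is the cathode (higher E°), Cu⁺/Cu the anode: E°cell = +1.21 − (+0.51) = +0.70 V, n = 2.
Overall: Tl³⁺(aq) + 2 Cu(s) → Tl⁺(aq) + 2 Cu⁺(aq)
Q = [Tl⁺]·[Cu⁺]^2 / ([Tl³⁺]); log Q = -5.506.
E = E° − (0.0592/n) log Q = +0.70 − (0.0592/2)(-5.506) = +0.863 V.

+0.863 V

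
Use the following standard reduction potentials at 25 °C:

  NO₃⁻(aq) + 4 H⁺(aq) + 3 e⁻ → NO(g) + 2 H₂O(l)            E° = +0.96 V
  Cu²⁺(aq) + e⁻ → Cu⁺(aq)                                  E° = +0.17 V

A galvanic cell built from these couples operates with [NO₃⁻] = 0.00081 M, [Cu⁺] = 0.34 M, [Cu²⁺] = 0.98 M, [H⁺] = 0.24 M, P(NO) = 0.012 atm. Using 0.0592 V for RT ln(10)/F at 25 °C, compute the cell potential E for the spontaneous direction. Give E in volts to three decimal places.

+0.691 V

NO₃⁻/NO is the cathode (higher E°), Cu²⁺/Cu⁺ the anode: E°cell = +0.96 − (+0.17) = +0.79 V, n = 3.
Overall: NO₃⁻(aq) + 4 H⁺(aq) + 3 Cu⁺(aq) → NO(g) + 2 H₂O(l) + 3 Cu²⁺(aq)
Q = P(NO)·[Cu²⁺]^3 / ([NO₃⁻]·[H⁺]^4·[Cu⁺]^3); log Q = 5.029.
E = E° − (0.0592/n) log Q = +0.79 − (0.0592/3)(5.029) = +0.691 V.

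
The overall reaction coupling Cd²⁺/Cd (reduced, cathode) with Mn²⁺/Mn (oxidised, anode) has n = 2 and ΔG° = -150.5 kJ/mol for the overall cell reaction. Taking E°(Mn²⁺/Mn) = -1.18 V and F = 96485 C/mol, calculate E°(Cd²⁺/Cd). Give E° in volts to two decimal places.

-0.40 V

E°cell = −ΔG°/(nF) = −(-150.5×10³)/((2)(96485)) = +0.780 V.
Since Cd²⁺/Cd is the cathode and Mn²⁺/Mn the anode, E°cell = E°(Cd²⁺/Cd) − E°(Mn²⁺/Mn).
So E°(Cd²⁺/Cd) = E°cell + E°(Mn²⁺/Mn) = +0.780 + (-1.18) = -0.40 V.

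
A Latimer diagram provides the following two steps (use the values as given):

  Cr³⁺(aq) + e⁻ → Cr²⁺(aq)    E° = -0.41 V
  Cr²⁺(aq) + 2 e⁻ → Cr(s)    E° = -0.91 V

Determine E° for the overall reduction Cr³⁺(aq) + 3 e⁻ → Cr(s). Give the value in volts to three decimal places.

Adding the free-energy changes (−nFE°) of the two steps gives −n₃FE°₃ = −n₁FE°₁ − n₂FE°₂.
E°₃ = (1×-0.41 + 2×-0.91) / 3 = (-2.230) / 3 = -0.743 V.
E° values themselves are not directly additive — weighting by electron count is essential.

-0.743 V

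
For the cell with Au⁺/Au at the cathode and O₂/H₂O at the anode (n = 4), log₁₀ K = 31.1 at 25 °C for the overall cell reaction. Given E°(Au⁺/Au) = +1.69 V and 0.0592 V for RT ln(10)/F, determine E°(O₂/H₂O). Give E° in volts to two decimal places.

E°cell = (0.0592/n)·log K = (0.0592/4)(31.1) = +0.460 V.
Since Au⁺/Au is the cathode and O₂/H₂O the anode, E°cell = E°(Au⁺/Au) − E°(O₂/H₂O).
So E°(O₂/H₂O) = E°(Au⁺/Au) − E°cell = (+1.69) − (+0.460) = +1.23 V.

+1.23 V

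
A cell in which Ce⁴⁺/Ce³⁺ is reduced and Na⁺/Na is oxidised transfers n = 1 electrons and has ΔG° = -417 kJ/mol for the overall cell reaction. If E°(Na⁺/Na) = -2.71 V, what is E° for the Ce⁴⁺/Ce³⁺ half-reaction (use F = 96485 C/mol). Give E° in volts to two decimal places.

E°cell = −ΔG°/(nF) = −(-417×10³)/((1)(96485)) = +4.322 V.
Since Ce⁴⁺/Ce³⁺ is the cathode and Na⁺/Na the anode, E°cell = E°(Ce⁴⁺/Ce³⁺) − E°(Na⁺/Na).
So E°(Ce⁴⁺/Ce³⁺) = E°cell + E°(Na⁺/Na) = +4.322 + (-2.71) = +1.61 V.

+1.61 V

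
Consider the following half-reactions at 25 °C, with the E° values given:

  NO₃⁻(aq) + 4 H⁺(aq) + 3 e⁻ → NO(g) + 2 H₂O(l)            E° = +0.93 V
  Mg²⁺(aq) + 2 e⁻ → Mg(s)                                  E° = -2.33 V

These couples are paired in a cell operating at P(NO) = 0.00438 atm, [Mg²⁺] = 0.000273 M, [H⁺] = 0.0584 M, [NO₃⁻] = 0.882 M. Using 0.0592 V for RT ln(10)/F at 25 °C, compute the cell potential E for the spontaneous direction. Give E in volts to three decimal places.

NO₃⁻/NO is the cathode (higher E°), Mg²⁺/Mg the anode: E°cell = +0.93 − (-2.33) = +3.26 V, n = 6.
Overall: 2 NO₃⁻(aq) + 8 H⁺(aq) + 3 Mg(s) → 2 NO(g) + 4 H₂O(l) + 3 Mg²⁺(aq)
Q = P(NO)^2·[Mg²⁺]^3 / ([NO₃⁻]^2·[H⁺]^8); log Q = -5.431.
E = E° − (0.0592/n) log Q = +3.26 − (0.0592/6)(-5.431) = +3.314 V.

+3.314 V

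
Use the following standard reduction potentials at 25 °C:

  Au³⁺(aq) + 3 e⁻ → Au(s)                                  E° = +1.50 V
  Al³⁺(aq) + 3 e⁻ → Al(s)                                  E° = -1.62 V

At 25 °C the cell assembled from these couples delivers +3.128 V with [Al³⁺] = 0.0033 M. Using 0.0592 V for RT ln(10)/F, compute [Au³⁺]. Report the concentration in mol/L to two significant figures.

Au³⁺/Au is the cathode, Al³⁺/Al the anode: E°cell = +3.12 V, n = 3.
Overall reaction: Au³⁺(aq) + Al(s) → Au(s) + Al³⁺(aq); Q = [Al³⁺]^1/[Au³⁺]^1.
From E = E° − (0.0592/n) log Q: log Q = (E° − E)·n/0.0592 = (+3.12 − (+3.128))·3/0.0592 = -0.4054.
So 1·log[Au³⁺] = 1·log(0.0033) − log Q = -2.4815 − (-0.4054) = -2.0761; [Au³⁺] = 10^(-2.0761) ≈ 0.0084 M.

0.0084 M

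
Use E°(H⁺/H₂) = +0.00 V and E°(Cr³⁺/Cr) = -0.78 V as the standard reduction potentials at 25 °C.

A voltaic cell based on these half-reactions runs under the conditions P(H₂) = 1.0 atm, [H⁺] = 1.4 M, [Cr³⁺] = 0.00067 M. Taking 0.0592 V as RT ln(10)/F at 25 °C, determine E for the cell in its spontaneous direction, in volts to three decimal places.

+0.851 V

H⁺/H₂ is the cathode (higher E°), Cr³⁺/Cr the anode: E°cell = +0.00 − (-0.78) = +0.78 V, n = 6.
Overall: 6 H⁺(aq) + 2 Cr(s) → 3 H₂(g) + 2 Cr³⁺(aq)
Q = P(H₂)^3·[Cr³⁺]^2 / ([H⁺]^6); log Q = -7.225.
E = E° − (0.0592/n) log Q = +0.78 − (0.0592/6)(-7.225) = +0.851 V.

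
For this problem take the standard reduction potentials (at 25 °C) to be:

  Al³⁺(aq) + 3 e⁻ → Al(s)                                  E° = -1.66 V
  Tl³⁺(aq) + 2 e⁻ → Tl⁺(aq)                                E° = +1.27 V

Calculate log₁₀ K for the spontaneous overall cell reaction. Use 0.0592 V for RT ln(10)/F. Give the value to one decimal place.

297.0

Cathode: Tl³⁺/Tl⁺; anode: Al³⁺/Al. E°cell = +2.93 V, n = 6.
log K = nE°cell / 0.0592 = (6)(+2.93) / 0.0592 = 297.0.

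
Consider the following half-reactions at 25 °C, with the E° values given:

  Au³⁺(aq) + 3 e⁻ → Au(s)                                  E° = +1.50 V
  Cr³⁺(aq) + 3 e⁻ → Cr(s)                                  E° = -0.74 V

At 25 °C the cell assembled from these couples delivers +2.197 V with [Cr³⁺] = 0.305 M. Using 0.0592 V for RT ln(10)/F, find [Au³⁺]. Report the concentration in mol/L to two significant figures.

0.0020 M

Au³⁺/Au is the cathode, Cr³⁺/Cr the anode: E°cell = +2.24 V, n = 3.
Overall reaction: Au³⁺(aq) + Cr(s) → Au(s) + Cr³⁺(aq); Q = [Cr³⁺]^1/[Au³⁺]^1.
From E = E° − (0.0592/n) log Q: log Q = (E° − E)·n/0.0592 = (+2.24 − (+2.197))·3/0.0592 = 2.1791.
So 1·log[Au³⁺] = 1·log(0.305) − log Q = -0.5157 − (2.1791) = -2.6948; [Au³⁺] = 10^(-2.6948) ≈ 0.0020 M.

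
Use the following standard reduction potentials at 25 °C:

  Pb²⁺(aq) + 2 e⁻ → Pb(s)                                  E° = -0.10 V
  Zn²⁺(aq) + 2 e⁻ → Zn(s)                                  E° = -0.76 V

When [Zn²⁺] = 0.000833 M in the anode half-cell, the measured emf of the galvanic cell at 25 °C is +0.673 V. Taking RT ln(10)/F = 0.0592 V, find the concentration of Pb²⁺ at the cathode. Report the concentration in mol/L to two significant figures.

Pb²⁺/Pb is the cathode, Zn²⁺/Zn the anode: E°cell = +0.66 V, n = 2.
Overall reaction: Pb²⁺(aq) + Zn(s) → Pb(s) + Zn²⁺(aq); Q = [Zn²⁺]^1/[Pb²⁺]^1.
From E = E° − (0.0592/n) log Q: log Q = (E° − E)·n/0.0592 = (+0.66 − (+0.673))·2/0.0592 = -0.4392.
So 1·log[Pb²⁺] = 1·log(0.000833) − log Q = -3.0794 − (-0.4392) = -2.6402; [Pb²⁺] = 10^(-2.6402) ≈ 0.0023 M.

0.0023 M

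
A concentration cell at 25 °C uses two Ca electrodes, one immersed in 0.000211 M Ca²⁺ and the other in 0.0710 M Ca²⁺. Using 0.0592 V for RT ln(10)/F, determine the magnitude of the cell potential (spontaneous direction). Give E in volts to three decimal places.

+0.075 V

For a concentration cell E°cell = 0. The 0.0710 M side is the cathode (reduction is favoured where [Ca²⁺] is higher).
With n = 2, E = −(0.0592/2) log([Ca²⁺]ₐₙ/[Ca²⁺]꜀ₐₜ) = −(0.0592/2) log(0.000211/0.071) = −(0.0592/2)(-2.527) = +0.075 V.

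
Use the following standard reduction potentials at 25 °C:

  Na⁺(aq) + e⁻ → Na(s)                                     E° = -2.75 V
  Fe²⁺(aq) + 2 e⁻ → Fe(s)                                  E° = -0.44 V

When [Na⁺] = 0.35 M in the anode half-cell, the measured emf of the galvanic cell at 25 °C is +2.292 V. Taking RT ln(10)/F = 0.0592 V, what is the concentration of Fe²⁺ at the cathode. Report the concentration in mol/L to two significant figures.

0.030 M

Fe²⁺/Fe is the cathode, Na⁺/Na the anode: E°cell = +2.31 V, n = 2.
Overall reaction: Fe²⁺(aq) + 2 Na(s) → Fe(s) + 2 Na⁺(aq); Q = [Na⁺]^2/[Fe²⁺]^1.
From E = E° − (0.0592/n) log Q: log Q = (E° − E)·n/0.0592 = (+2.31 − (+2.292))·2/0.0592 = 0.6081.
So 1·log[Fe²⁺] = 2·log(0.35) − log Q = -0.9119 − (0.6081) = -1.5200; [Fe²⁺] = 10^(-1.5200) ≈ 0.030 M.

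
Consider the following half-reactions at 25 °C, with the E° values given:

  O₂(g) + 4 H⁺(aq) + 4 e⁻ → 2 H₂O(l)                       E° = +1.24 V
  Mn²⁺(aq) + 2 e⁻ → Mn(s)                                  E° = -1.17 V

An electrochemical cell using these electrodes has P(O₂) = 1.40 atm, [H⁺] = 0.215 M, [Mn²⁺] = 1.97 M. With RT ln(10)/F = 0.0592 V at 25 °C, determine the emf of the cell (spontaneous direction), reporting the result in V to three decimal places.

O₂/H₂O is the cathode (higher E°), Mn²⁺/Mn the anode: E°cell = +1.24 − (-1.17) = +2.41 V, n = 4.
Overall: O₂(g) + 4 H⁺(aq) + 2 Mn(s) → 2 H₂O(l) + 2 Mn²⁺(aq)
Q = [Mn²⁺]^2 / (P(O₂)·[H⁺]^4); log Q = 3.113.
E = E° − (0.0592/n) log Q = +2.41 − (0.0592/4)(3.113) = +2.364 V.

+2.364 V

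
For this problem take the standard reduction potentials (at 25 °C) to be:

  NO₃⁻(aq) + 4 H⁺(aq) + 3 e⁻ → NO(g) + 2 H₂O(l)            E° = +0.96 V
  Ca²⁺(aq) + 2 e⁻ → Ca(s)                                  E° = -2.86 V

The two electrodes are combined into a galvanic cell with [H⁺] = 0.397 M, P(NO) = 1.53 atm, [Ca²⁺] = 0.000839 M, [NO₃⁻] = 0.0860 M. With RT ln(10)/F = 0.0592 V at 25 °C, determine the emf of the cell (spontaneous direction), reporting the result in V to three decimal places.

+3.855 V

NO₃⁻/NO is the cathode (higher E°), Ca²⁺/Ca the anode: E°cell = +0.96 − (-2.86) = +3.82 V, n = 6.
Overall: 2 NO₃⁻(aq) + 8 H⁺(aq) + 3 Ca(s) → 2 NO(g) + 4 H₂O(l) + 3 Ca²⁺(aq)
Q = P(NO)^2·[Ca²⁺]^3 / ([NO₃⁻]^2·[H⁺]^8); log Q = -3.519.
E = E° − (0.0592/n) log Q = +3.82 − (0.0592/6)(-3.519) = +3.855 V.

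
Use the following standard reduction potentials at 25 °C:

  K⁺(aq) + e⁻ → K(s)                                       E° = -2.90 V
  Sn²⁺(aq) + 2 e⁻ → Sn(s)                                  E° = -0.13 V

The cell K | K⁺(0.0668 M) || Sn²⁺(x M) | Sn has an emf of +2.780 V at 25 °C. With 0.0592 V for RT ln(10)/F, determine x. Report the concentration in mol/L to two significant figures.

Sn²⁺/Sn is the cathode, K⁺/K the anode: E°cell = +2.77 V, n = 2.
Overall reaction: Sn²⁺(aq) + 2 K(s) → Sn(s) + 2 K⁺(aq); Q = [K⁺]^2/[Sn²⁺]^1.
From E = E° − (0.0592/n) log Q: log Q = (E° − E)·n/0.0592 = (+2.77 − (+2.780))·2/0.0592 = -0.3378.
So 1·log[Sn²⁺] = 2·log(0.0668) − log Q = -2.3504 − (-0.3378) = -2.0126; [Sn²⁺] = 10^(-2.0126) ≈ 0.0097 M.

0.0097 M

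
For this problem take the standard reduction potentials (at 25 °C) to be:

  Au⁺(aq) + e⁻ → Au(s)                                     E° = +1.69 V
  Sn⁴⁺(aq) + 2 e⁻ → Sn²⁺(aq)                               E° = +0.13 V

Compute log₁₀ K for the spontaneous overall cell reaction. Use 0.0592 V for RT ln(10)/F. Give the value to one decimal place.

52.7

Cathode: Au⁺/Au; anode: Sn⁴⁺/Sn²⁺. E°cell = +1.56 V, n = 2.
log K = nE°cell / 0.0592 = (2)(+1.56) / 0.0592 = 52.7.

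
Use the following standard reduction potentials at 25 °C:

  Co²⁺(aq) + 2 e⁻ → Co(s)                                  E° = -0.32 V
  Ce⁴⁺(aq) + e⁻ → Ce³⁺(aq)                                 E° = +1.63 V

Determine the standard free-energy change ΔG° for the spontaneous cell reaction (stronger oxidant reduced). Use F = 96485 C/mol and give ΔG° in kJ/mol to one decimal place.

-376.3 kJ/mol

Ce⁴⁺/Ce³⁺ (E° = +1.63 V) is the cathode; Co²⁺/Co (E° = -0.32 V) is the anode, so E°cell = +1.95 V.
Balancing electrons gives n = 2 (lcm of 1 and 2).
ΔG° = −nFE° = −(2)(96485)(+1.95) = -376,292 J = -376.3 kJ/mol.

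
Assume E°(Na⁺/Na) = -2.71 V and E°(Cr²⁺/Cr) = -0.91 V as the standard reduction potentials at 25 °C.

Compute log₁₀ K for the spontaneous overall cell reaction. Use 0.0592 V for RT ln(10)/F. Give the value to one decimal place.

60.8

Cathode: Cr²⁺/Cr; anode: Na⁺/Na. E°cell = +1.80 V, n = 2.
log K = nE°cell / 0.0592 = (2)(+1.80) / 0.0592 = 60.8.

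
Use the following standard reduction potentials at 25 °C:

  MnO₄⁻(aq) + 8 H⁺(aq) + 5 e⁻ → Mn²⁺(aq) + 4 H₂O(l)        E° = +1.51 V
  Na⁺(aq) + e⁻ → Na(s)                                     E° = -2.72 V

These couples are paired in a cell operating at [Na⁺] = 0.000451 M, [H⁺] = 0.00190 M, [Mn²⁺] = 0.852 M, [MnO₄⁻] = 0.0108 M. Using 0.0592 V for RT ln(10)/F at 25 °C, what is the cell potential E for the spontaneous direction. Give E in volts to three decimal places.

MnO₄⁻/Mn²⁺ is the cathode (higher E°), Na⁺/Na the anode: E°cell = +1.51 − (-2.72) = +4.23 V, n = 5.
Overall: MnO₄⁻(aq) + 8 H⁺(aq) + 5 Na(s) → Mn²⁺(aq) + 4 H₂O(l) + 5 Na⁺(aq)
Q = [Mn²⁺]·[Na⁺]^5 / ([MnO₄⁻]·[H⁺]^8); log Q = 6.938.
E = E° − (0.0592/n) log Q = +4.23 − (0.0592/5)(6.938) = +4.148 V.

+4.148 V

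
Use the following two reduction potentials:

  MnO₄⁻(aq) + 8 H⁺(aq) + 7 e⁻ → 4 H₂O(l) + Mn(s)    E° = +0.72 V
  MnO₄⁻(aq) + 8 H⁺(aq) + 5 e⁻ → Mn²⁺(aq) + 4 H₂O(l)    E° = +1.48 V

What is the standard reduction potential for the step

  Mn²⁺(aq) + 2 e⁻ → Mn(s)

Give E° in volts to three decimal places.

-1.180 V

Sequential free energies add, so n₃E°₃ = n₁E°₁ + n₂E°₂.
With n₃ = 7, and the known step contributing 5×(+1.48) V, the unknown satisfies 2·E° = 7×(+0.72) − 5×(+1.48) = -2.360.
E° = -2.360 / 2 = -1.180 V.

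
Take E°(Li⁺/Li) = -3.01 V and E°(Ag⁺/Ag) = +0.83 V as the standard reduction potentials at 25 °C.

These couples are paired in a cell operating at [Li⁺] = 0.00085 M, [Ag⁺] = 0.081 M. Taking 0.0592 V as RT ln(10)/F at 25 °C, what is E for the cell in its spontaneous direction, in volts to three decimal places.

+3.957 V

Ag⁺/Ag is the cathode (higher E°), Li⁺/Li the anode: E°cell = +0.83 − (-3.01) = +3.84 V, n = 1.
Overall: Ag⁺(aq) + Li(s) → Ag(s) + Li⁺(aq)
Q = [Li⁺] / ([Ag⁺]); log Q = -1.979.
E = E° − (0.0592/n) log Q = +3.84 − (0.0592/1)(-1.979) = +3.957 V.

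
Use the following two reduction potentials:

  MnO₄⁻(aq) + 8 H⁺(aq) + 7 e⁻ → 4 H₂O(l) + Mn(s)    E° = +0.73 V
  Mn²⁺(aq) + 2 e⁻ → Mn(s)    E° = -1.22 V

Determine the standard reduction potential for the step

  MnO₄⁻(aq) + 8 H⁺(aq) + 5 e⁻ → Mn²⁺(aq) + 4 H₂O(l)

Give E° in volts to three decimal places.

+1.510 V

Sequential free energies add, so n₃E°₃ = n₁E°₁ + n₂E°₂.
With n₃ = 7, and the known step contributing 2×(-1.22) V, the unknown satisfies 5·E° = 7×(+0.73) − 2×(-1.22) = +7.550.
E° = +7.550 / 5 = +1.510 V.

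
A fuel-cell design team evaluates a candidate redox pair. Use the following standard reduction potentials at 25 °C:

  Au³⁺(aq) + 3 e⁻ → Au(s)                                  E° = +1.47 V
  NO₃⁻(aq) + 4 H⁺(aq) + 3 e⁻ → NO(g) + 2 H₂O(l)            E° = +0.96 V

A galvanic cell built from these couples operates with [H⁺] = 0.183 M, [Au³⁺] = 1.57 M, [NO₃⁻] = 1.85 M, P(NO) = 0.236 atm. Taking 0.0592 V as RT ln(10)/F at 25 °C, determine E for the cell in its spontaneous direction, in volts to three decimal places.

+0.554 V

Au³⁺/Au is the cathode (higher E°), NO₃⁻/NO the anode: E°cell = +1.47 − (+0.96) = +0.51 V, n = 3.
Overall: Au³⁺(aq) + NO(g) + 2 H₂O(l) → Au(s) + NO₃⁻(aq) + 4 H⁺(aq)
Q = [NO₃⁻]·[H⁺]^4 / ([Au³⁺]·P(NO)); log Q = -2.252.
E = E° − (0.0592/n) log Q = +0.51 − (0.0592/3)(-2.252) = +0.554 V.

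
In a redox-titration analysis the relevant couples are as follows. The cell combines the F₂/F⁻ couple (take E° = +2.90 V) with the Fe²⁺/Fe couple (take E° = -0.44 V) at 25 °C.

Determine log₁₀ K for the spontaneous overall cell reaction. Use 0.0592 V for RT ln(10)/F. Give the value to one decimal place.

Cathode: F₂/F⁻; anode: Fe²⁺/Fe. E°cell = +3.34 V, n = 2.
log K = nE°cell / 0.0592 = (2)(+3.34) / 0.0592 = 112.8.

112.8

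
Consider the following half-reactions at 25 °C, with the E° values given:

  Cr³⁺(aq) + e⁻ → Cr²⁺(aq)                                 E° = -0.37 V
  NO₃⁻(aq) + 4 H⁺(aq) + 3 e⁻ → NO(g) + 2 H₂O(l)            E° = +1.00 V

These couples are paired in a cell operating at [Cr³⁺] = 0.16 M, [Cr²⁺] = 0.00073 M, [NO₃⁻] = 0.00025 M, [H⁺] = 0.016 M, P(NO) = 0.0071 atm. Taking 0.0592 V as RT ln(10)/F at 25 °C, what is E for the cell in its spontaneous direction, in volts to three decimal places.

+1.061 V

NO₃⁻/NO is the cathode (higher E°), Cr³⁺/Cr²⁺ the anode: E°cell = +1.00 − (-0.37) = +1.37 V, n = 3.
Overall: NO₃⁻(aq) + 4 H⁺(aq) + 3 Cr²⁺(aq) → NO(g) + 2 H₂O(l) + 3 Cr³⁺(aq)
Q = P(NO)·[Cr³⁺]^3 / ([NO₃⁻]·[H⁺]^4·[Cr²⁺]^3); log Q = 15.659.
E = E° − (0.0592/n) log Q = +1.37 − (0.0592/3)(15.659) = +1.061 V.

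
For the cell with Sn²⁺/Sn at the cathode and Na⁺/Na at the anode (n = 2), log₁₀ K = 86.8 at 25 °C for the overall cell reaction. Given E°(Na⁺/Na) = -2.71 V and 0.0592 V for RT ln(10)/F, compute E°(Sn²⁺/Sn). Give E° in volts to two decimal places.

-0.14 V

E°cell = (0.0592/n)·log K = (0.0592/2)(86.8) = +2.569 V.
Since Sn²⁺/Sn is the cathode and Na⁺/Na the anode, E°cell = E°(Sn²⁺/Sn) − E°(Na⁺/Na).
So E°(Sn²⁺/Sn) = E°cell + E°(Na⁺/Na) = +2.569 + (-2.71) = -0.14 V.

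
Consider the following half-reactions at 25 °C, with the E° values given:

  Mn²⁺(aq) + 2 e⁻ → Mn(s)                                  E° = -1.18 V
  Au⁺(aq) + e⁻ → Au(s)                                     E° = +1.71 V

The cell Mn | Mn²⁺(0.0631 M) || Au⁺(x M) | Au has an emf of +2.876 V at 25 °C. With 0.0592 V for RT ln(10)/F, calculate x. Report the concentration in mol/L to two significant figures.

0.15 M

Au⁺/Au is the cathode, Mn²⁺/Mn the anode: E°cell = +2.89 V, n = 2.
Overall reaction: 2 Au⁺(aq) + Mn(s) → 2 Au(s) + Mn²⁺(aq); Q = [Mn²⁺]^1/[Au⁺]^2.
From E = E° − (0.0592/n) log Q: log Q = (E° − E)·n/0.0592 = (+2.89 − (+2.876))·2/0.0592 = 0.4730.
So 2·log[Au⁺] = 1·log(0.0631) − log Q = -1.2000 − (0.4730) = -1.6730; log[Au⁺] = -1.6730 / 2 = -0.8365; [Au⁺] = 10^(-0.8365) ≈ 0.15 M.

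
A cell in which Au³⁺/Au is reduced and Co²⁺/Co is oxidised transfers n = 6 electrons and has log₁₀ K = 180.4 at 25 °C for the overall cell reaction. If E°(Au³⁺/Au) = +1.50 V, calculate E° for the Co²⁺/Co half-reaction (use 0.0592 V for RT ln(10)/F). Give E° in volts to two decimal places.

-0.28 V

E°cell = (0.0592/n)·log K = (0.0592/6)(180.4) = +1.780 V.
Since Au³⁺/Au is the cathode and Co²⁺/Co the anode, E°cell = E°(Au³⁺/Au) − E°(Co²⁺/Co).
So E°(Co²⁺/Co) = E°(Au³⁺/Au) − E°cell = (+1.50) − (+1.780) = -0.28 V.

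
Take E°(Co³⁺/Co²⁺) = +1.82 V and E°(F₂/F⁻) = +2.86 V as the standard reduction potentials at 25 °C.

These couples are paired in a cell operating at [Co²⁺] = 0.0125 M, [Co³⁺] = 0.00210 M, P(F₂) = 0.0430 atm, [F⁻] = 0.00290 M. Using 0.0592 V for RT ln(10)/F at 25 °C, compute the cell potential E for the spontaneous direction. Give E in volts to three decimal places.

F₂/F⁻ is the cathode (higher E°), Co³⁺/Co²⁺ the anode: E°cell = +2.86 − (+1.82) = +1.04 V, n = 2.
Overall: F₂(g) + 2 Co²⁺(aq) → 2 F⁻(aq) + 2 Co³⁺(aq)
Q = [F⁻]^2·[Co³⁺]^2 / (P(F₂)·[Co²⁺]^2); log Q = -5.258.
E = E° − (0.0592/n) log Q = +1.04 − (0.0592/2)(-5.258) = +1.196 V.

+1.196 V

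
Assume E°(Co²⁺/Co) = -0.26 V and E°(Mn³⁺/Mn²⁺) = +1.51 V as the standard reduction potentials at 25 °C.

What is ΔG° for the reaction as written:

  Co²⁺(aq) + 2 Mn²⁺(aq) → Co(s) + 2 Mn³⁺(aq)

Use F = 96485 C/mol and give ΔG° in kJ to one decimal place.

+341.6 kJ

As written, Co²⁺/Co is reduced (cathode) and Mn³⁺/Mn²⁺ is oxidised (anode), so E°cell = (-0.26) − (+1.51) = -1.77 V.
Balancing electrons gives n = 2.
ΔG° = −nFE° = −(2)(96485)(-1.77) = 341,557 J = +341.6 kJ.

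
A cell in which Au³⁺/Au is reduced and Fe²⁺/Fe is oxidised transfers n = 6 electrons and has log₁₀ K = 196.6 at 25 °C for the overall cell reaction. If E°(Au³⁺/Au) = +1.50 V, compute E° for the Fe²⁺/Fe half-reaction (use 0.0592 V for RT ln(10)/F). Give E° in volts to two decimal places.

E°cell = (0.0592/n)·log K = (0.0592/6)(196.6) = +1.940 V.
Since Au³⁺/Au is the cathode and Fe²⁺/Fe the anode, E°cell = E°(Au³⁺/Au) − E°(Fe²⁺/Fe).
So E°(Fe²⁺/Fe) = E°(Au³⁺/Au) − E°cell = (+1.50) − (+1.940) = -0.44 V.

-0.44 V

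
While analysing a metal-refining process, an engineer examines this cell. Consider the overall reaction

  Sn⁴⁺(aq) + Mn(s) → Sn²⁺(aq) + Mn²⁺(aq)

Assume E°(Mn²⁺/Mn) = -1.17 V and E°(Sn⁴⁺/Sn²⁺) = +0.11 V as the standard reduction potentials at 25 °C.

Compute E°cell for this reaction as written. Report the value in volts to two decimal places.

The Sn⁴⁺/Sn²⁺ couple has the higher reduction potential, so it is the cathode; Mn²⁺/Mn is oxidised at the anode.
E°cell = E°(cathode) − E°(anode) = (+0.11) − (-1.17) = +1.28 V.

+1.28 V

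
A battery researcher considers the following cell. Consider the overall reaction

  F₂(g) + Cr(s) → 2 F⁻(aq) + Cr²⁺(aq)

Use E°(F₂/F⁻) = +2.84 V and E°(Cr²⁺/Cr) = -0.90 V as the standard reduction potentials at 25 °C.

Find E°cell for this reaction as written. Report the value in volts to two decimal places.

The F₂/F⁻ couple has the higher reduction potential, so it is the cathode; Cr²⁺/Cr is oxidised at the anode.
E°cell = E°(cathode) − E°(anode) = (+2.84) − (-0.90) = +3.74 V.

+3.74 V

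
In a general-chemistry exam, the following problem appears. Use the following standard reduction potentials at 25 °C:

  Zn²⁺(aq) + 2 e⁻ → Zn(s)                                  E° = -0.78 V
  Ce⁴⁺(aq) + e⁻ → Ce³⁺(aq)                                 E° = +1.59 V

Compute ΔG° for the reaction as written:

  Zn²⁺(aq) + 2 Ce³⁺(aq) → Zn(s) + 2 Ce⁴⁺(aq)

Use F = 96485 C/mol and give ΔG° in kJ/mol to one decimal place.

As written, Zn²⁺/Zn is reduced (cathode) and Ce⁴⁺/Ce³⁺ is oxidised (anode), so E°cell = (-0.78) − (+1.59) = -2.37 V.
Balancing electrons gives n = 2.
ΔG° = −nFE° = −(2)(96485)(-2.37) = 457,339 J = +457.3 kJ/mol.

+457.3 kJ/mol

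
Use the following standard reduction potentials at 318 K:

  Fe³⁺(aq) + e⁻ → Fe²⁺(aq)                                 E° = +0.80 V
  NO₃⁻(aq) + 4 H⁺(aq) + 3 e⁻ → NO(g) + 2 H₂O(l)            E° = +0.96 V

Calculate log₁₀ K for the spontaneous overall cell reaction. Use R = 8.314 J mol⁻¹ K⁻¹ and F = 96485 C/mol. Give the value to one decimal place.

Cathode: NO₃⁻/NO; anode: Fe³⁺/Fe²⁺. E°cell = (+0.96) − (+0.80) = +0.16 V, with n = 3.
ΔG° = −nFE° = −RT ln K, so ln K = nFE°/(RT) = (3)(96485)(+0.16) / ((8.314)(318)) = 17.517.
log₁₀ K = 17.517 / ln 10 = 7.6.

7.6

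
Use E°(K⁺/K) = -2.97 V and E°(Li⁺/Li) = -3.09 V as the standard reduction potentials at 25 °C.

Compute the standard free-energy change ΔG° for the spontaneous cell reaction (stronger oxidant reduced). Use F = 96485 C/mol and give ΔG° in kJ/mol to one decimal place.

-11.6 kJ/mol

K⁺/K (E° = -2.97 V) is the cathode; Li⁺/Li (E° = -3.09 V) is the anode, so E°cell = +0.12 V.
Balancing electrons gives n = 1 (lcm of 1 and 1).
ΔG° = −nFE° = −(1)(96485)(+0.12) = -11,578 J = -11.6 kJ/mol.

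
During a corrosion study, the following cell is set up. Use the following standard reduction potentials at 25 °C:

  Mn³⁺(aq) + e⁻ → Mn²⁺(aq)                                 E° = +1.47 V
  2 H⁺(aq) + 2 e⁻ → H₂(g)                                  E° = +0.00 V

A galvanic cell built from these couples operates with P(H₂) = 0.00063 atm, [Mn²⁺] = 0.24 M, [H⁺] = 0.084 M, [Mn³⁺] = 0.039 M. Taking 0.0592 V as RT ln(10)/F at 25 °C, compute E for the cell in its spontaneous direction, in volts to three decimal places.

+1.392 V

Mn³⁺/Mn²⁺ is the cathode (higher E°), H⁺/H₂ the anode: E°cell = +1.47 − (+0.00) = +1.47 V, n = 2.
Overall: 2 Mn³⁺(aq) + H₂(g) → 2 Mn²⁺(aq) + 2 H⁺(aq)
Q = [Mn²⁺]^2·[H⁺]^2 / ([Mn³⁺]^2·P(H₂)); log Q = 2.628.
E = E° − (0.0592/n) log Q = +1.47 − (0.0592/2)(2.628) = +1.392 V.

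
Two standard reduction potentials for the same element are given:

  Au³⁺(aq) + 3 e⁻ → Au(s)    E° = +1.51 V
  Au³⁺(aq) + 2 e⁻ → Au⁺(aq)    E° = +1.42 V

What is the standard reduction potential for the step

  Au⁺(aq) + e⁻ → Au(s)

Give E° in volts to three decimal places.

+1.690 V

Sequential free energies add, so n₃E°₃ = n₁E°₁ + n₂E°₂.
With n₃ = 3, and the known step contributing 2×(+1.42) V, the unknown satisfies 1·E° = 3×(+1.51) − 2×(+1.42) = +1.690.
E° = +1.690 / 1 = +1.690 V.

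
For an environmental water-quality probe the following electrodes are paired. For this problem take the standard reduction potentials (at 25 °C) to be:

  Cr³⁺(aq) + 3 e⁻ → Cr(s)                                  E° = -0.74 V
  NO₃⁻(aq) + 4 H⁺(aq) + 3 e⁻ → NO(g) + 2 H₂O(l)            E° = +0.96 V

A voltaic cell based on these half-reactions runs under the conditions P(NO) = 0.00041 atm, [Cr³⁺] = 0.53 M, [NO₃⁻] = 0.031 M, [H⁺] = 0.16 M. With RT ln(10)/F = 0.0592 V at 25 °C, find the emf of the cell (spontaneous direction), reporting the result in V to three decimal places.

NO₃⁻/NO is the cathode (higher E°), Cr³⁺/Cr the anode: E°cell = +0.96 − (-0.74) = +1.70 V, n = 3.
Overall: NO₃⁻(aq) + 4 H⁺(aq) + Cr(s) → NO(g) + 2 H₂O(l) + Cr³⁺(aq)
Q = P(NO)·[Cr³⁺] / ([NO₃⁻]·[H⁺]^4); log Q = 1.029.
E = E° − (0.0592/n) log Q = +1.70 − (0.0592/3)(1.029) = +1.680 V.

+1.680 V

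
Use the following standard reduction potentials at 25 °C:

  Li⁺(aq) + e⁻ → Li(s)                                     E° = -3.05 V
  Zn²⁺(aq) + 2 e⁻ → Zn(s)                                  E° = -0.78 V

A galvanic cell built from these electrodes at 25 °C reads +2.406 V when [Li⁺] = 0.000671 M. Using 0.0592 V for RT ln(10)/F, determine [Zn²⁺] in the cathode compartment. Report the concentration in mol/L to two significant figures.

0.018 M

Zn²⁺/Zn is the cathode, Li⁺/Li the anode: E°cell = +2.27 V, n = 2.
Overall reaction: Zn²⁺(aq) + 2 Li(s) → Zn(s) + 2 Li⁺(aq); Q = [Li⁺]^2/[Zn²⁺]^1.
From E = E° − (0.0592/n) log Q: log Q = (E° − E)·n/0.0592 = (+2.27 − (+2.406))·2/0.0592 = -4.5946.
So 1·log[Zn²⁺] = 2·log(0.000671) − log Q = -6.3466 − (-4.5946) = -1.7520; [Zn²⁺] = 10^(-1.7520) ≈ 0.018 M.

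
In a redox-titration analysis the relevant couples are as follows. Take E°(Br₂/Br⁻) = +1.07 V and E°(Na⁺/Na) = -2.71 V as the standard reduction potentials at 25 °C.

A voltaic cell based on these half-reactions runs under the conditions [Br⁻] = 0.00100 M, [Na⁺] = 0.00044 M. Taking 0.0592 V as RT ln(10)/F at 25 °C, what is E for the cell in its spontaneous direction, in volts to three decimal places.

Br₂/Br⁻ is the cathode (higher E°), Na⁺/Na the anode: E°cell = +1.07 − (-2.71) = +3.78 V, n = 2.
Overall: Br₂(l) + 2 Na(s) → 2 Br⁻(aq) + 2 Na⁺(aq)
Q = [Br⁻]^2·[Na⁺]^2; log Q = -12.713.
E = E° − (0.0592/n) log Q = +3.78 − (0.0592/2)(-12.713) = +4.156 V.

+4.156 V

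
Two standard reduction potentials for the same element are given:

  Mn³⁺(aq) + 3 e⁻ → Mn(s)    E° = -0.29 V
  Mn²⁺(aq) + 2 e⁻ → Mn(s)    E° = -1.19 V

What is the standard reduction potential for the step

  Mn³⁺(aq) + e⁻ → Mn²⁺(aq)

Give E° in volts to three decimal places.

Sequential free energies add, so n₃E°₃ = n₁E°₁ + n₂E°₂.
With n₃ = 3, and the known step contributing 2×(-1.19) V, the unknown satisfies 1·E° = 3×(-0.29) − 2×(-1.19) = +1.510.
E° = +1.510 / 1 = +1.510 V.

+1.510 V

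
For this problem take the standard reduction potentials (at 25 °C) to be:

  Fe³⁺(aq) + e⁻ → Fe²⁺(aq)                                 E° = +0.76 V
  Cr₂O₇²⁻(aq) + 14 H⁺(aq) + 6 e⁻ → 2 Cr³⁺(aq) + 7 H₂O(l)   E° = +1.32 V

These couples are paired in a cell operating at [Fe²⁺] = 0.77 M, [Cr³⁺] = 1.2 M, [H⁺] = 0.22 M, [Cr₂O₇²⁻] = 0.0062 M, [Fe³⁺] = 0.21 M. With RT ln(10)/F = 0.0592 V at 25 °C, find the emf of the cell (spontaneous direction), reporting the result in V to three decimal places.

+0.479 V

Cr₂O₇²⁻/Cr³⁺ is the cathode (higher E°), Fe³⁺/Fe²⁺ the anode: E°cell = +1.32 − (+0.76) = +0.56 V, n = 6.
Overall: Cr₂O₇²⁻(aq) + 14 H⁺(aq) + 6 Fe²⁺(aq) → 2 Cr³⁺(aq) + 7 H₂O(l) + 6 Fe³⁺(aq)
Q = [Cr³⁺]^2·[Fe³⁺]^6 / ([Cr₂O₇²⁻]·[H⁺]^14·[Fe²⁺]^6); log Q = 8.186.
E = E° − (0.0592/n) log Q = +0.56 − (0.0592/6)(8.186) = +0.479 V.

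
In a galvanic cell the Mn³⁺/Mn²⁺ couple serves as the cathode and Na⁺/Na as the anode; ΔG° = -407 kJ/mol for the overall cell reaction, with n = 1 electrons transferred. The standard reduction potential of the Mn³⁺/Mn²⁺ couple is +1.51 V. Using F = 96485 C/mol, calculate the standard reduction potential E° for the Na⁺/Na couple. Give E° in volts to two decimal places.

-2.71 V

E°cell = −ΔG°/(nF) = −(-407×10³)/((1)(96485)) = +4.218 V.
Since Mn³⁺/Mn²⁺ is the cathode and Na⁺/Na the anode, E°cell = E°(Mn³⁺/Mn²⁺) − E°(Na⁺/Na).
So E°(Na⁺/Na) = E°(Mn³⁺/Mn²⁺) − E°cell = (+1.51) − (+4.218) = -2.71 V.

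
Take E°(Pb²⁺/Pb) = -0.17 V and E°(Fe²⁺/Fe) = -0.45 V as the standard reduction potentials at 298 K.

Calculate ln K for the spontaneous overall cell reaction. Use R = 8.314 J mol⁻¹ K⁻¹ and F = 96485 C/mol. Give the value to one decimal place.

21.8

Cathode: Pb²⁺/Pb; anode: Fe²⁺/Fe. E°cell = (-0.17) − (-0.45) = +0.28 V, with n = 2.
ΔG° = −nFE° = −RT ln K, so ln K = nFE°/(RT) = (2)(96485)(+0.28) / ((8.314)(298)) = 21.808.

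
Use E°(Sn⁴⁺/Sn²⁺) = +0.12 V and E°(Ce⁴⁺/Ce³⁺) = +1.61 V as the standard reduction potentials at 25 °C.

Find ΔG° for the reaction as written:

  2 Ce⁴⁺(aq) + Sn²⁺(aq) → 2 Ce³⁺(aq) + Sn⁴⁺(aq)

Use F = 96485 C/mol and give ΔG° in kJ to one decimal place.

-287.5 kJ

As written, Ce⁴⁺/Ce³⁺ is reduced (cathode) and Sn⁴⁺/Sn²⁺ is oxidised (anode), so E°cell = (+1.61) − (+0.12) = +1.49 V.
Balancing electrons gives n = 2.
ΔG° = −nFE° = −(2)(96485)(+1.49) = -287,525 J = -287.5 kJ.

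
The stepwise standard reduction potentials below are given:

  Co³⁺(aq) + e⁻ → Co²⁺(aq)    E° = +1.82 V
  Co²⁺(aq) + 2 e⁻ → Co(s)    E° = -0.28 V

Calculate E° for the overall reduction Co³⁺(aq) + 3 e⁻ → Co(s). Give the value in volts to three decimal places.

Since ΔG° = −nFE° is additive over sequential reductions, n₃E°₃ = n₁E°₁ + n₂E°₂.
E°₃ = (1×+1.82 + 2×-0.28) / 3 = (+1.260) / 3 = +0.420 V.
Simply averaging or adding the two E° values would be wrong; the electron-weighted sum is required.

+0.420 V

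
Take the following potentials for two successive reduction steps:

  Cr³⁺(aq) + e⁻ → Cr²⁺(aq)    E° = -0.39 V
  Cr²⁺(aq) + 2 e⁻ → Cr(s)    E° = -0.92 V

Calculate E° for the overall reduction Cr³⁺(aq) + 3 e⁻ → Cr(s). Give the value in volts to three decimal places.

Since ΔG° = −nFE° is additive over sequential reductions, n₃E°₃ = n₁E°₁ + n₂E°₂.
E°₃ = (1×-0.39 + 2×-0.92) / 3 = (-2.230) / 3 = -0.743 V.
Simply averaging or adding the two E° values would be wrong; the electron-weighted sum is required.

-0.743 V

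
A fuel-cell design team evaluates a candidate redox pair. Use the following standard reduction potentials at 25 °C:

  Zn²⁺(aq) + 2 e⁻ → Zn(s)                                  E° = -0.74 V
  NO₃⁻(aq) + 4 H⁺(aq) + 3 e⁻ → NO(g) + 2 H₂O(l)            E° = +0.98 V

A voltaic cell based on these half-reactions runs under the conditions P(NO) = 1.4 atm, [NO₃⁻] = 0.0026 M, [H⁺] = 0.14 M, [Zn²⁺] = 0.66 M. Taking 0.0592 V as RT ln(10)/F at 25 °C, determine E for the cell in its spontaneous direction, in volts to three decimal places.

NO₃⁻/NO is the cathode (higher E°), Zn²⁺/Zn the anode: E°cell = +0.98 − (-0.74) = +1.72 V, n = 6.
Overall: 2 NO₃⁻(aq) + 8 H⁺(aq) + 3 Zn(s) → 2 NO(g) + 4 H₂O(l) + 3 Zn²⁺(aq)
Q = P(NO)^2·[Zn²⁺]^3 / ([NO₃⁻]^2·[H⁺]^8); log Q = 11.752.
E = E° − (0.0592/n) log Q = +1.72 − (0.0592/6)(11.752) = +1.604 V.

+1.604 V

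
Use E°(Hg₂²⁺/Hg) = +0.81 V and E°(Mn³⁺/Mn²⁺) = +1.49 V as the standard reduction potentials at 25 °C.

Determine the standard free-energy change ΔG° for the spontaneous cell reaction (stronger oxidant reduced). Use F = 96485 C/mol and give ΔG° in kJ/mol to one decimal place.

Mn³⁺/Mn²⁺ (E° = +1.49 V) is the cathode; Hg₂²⁺/Hg (E° = +0.81 V) is the anode, so E°cell = +0.68 V.
Balancing electrons gives n = 2 (lcm of 1 and 2).
ΔG° = −nFE° = −(2)(96485)(+0.68) = -131,220 J = -131.2 kJ/mol.

-131.2 kJ/mol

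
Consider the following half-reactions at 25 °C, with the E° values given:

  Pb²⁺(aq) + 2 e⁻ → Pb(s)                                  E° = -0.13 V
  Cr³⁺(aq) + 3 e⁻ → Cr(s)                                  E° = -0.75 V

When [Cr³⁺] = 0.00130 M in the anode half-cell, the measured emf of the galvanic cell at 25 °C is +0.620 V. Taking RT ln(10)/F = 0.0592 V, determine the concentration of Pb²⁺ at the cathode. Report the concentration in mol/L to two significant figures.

Pb²⁺/Pb is the cathode, Cr³⁺/Cr the anode: E°cell = +0.62 V, n = 6.
Overall reaction: 3 Pb²⁺(aq) + 2 Cr(s) → 3 Pb(s) + 2 Cr³⁺(aq); Q = [Cr³⁺]^2/[Pb²⁺]^3.
From E = E° − (0.0592/n) log Q: log Q = (E° − E)·n/0.0592 = (+0.62 − (+0.620))·6/0.0592 = 0.0000.
So 3·log[Pb²⁺] = 2·log(0.0013) − log Q = -5.7721 − (0.0000) = -5.7721; log[Pb²⁺] = -5.7721 / 3 = -1.9240; [Pb²⁺] = 10^(-1.9240) ≈ 0.012 M.

0.012 M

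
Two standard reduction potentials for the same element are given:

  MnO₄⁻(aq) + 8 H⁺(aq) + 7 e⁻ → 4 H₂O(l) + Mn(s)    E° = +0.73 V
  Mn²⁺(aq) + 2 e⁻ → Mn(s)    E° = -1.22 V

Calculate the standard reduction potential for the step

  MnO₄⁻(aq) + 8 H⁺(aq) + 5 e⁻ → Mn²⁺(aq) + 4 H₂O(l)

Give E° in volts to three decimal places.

Sequential free energies add, so n₃E°₃ = n₁E°₁ + n₂E°₂.
With n₃ = 7, and the known step contributing 2×(-1.22) V, the unknown satisfies 5·E° = 7×(+0.73) − 2×(-1.22) = +7.550.
E° = +7.550 / 5 = +1.510 V.

+1.510 V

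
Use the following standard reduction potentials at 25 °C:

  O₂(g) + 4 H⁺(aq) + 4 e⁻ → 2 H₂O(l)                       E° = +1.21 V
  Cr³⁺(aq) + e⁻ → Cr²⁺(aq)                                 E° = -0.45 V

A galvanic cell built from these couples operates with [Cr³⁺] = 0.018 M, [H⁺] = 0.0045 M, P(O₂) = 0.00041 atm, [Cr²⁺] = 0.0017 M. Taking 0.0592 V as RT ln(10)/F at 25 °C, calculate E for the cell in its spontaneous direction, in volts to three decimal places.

O₂/H₂O is the cathode (higher E°), Cr³⁺/Cr²⁺ the anode: E°cell = +1.21 − (-0.45) = +1.66 V, n = 4.
Overall: O₂(g) + 4 H⁺(aq) + 4 Cr²⁺(aq) → 2 H₂O(l) + 4 Cr³⁺(aq)
Q = [Cr³⁺]^4 / (P(O₂)·[H⁺]^4·[Cr²⁺]^4); log Q = 16.874.
E = E° − (0.0592/n) log Q = +1.66 − (0.0592/4)(16.874) = +1.410 V.

+1.410 V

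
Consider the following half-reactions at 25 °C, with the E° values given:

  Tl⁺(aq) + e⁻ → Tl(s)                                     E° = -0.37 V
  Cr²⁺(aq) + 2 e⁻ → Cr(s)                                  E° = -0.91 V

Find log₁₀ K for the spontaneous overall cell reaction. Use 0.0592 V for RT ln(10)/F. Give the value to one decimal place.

Cathode: Tl⁺/Tl; anode: Cr²⁺/Cr. E°cell = +0.54 V, n = 2.
log K = nE°cell / 0.0592 = (2)(+0.54) / 0.0592 = 18.2.

18.2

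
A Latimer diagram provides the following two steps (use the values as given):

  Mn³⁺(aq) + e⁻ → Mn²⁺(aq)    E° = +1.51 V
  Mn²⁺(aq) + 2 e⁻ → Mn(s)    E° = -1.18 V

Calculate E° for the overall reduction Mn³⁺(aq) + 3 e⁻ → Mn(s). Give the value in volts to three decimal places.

-0.283 V

Adding the free-energy changes (−nFE°) of the two steps gives −n₃FE°₃ = −n₁FE°₁ − n₂FE°₂.
E°₃ = (1×+1.51 + 2×-1.18) / 3 = (-0.850) / 3 = -0.283 V.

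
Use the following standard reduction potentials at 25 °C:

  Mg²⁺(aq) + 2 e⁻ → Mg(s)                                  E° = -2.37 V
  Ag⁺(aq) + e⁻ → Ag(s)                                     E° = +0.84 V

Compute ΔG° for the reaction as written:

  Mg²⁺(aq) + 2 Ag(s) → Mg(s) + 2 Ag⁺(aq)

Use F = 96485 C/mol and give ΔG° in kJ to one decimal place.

As written, Mg²⁺/Mg is reduced (cathode) and Ag⁺/Ag is oxidised (anode), so E°cell = (-2.37) − (+0.84) = -3.21 V.
Balancing electrons gives n = 2.
ΔG° = −nFE° = −(2)(96485)(-3.21) = 619,434 J = +619.4 kJ.

+619.4 kJ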